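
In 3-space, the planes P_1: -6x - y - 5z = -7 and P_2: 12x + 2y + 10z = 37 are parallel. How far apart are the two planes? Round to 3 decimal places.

1.461

Rescale P_2 by 1/(-2): -6x - y - 5z = -37/2. Then distance = |-7 − (-37/2)| / √62 ≈ 1.461.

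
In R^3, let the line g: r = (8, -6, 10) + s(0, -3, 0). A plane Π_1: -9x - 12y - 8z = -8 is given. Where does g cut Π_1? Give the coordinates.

(8, -12, 10)

Substitute r = (8, -6, 10) + t(0, -3, 0) into the plane: -80 + 36t = -8, so t = 2.
Intersection: (8, -6, 10) + 2·(0, -3, 0) = (8, -12, 10).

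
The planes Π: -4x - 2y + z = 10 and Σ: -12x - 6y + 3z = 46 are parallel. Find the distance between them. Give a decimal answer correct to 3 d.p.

Rescale Σ by 1/3: -4x - 2y + z = 46/3. Then distance = |10 − (46/3)| / √21 ≈ 1.164.

1.164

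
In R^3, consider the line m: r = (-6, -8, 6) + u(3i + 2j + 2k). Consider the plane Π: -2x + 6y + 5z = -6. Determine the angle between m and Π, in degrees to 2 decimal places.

sin θ = |n·v| / (|n||v|) = |16| / (√65 · √17) = 0.48133.
θ ≈ 28.77°.

28.77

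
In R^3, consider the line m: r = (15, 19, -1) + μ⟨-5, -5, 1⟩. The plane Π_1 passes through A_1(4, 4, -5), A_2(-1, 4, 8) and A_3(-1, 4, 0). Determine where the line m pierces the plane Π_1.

(0, 4, 2)

A_1A_2 = (-5, 0, 13), A_1A_3 = (-5, 0, 5); a normal to Π_1 is A_1A_2 × A_1A_3 = (0, -40, 0).
Using A_1: Π_1 has equation -40y = -160.
Substitute r = (15, 19, -1) + t(-5, -5, 1) into the plane: -760 + 200t = -160, so t = 3.
Intersection: (15, 19, -1) + 3·(-5, -5, 1) = (0, 4, 2).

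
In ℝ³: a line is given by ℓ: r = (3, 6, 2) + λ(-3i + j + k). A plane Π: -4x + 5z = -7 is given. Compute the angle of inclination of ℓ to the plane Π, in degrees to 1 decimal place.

sin θ = |n·v| / (|n||v|) = |17| / (√41 · √11) = 0.80050.
θ ≈ 53.2°.

53.2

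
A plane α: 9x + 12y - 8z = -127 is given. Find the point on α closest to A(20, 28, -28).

Foot = A − λn with λ = (n·A − d)/|n|² = (740 − (-127))/289 = 3.
Foot = (20, 28, -28) − 3·(9, 12, -8) = (-7, -8, -4).

(-7, -8, -4)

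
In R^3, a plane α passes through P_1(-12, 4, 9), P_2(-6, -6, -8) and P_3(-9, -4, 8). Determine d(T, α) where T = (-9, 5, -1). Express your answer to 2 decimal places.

1.80

P_1P_2 = (6, -10, -17), P_1P_3 = (3, -8, -1); a normal to α is P_1P_2 × P_1P_3 = (-126, -45, -18).
Using P_1: α has equation -126x - 45y - 18z = 1170.
n·T − d = (-126)·(-9) + (-45)·(5) + (-18)·(-1) − 1170 = -243; |n| = √18225.
Distance = |-243| / √18225 = 243/√18225 ≈ 1.80.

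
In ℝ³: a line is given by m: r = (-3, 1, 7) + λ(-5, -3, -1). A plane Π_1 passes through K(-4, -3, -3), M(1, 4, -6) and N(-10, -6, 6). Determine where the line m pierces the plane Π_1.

(-8, -2, 6)

KM = (5, 7, -3), KN = (-6, -3, 9); a normal to Π_1 is KM × KN = (54, -27, 27).
Using K: Π_1 has equation 54x - 27y + 27z = -216.
Substitute r = (-3, 1, 7) + t(-5, -3, -1) into the plane: 0 + (-216)t = -216, so t = 1.
Intersection: (-3, 1, 7) + 1·(-5, -3, -1) = (-8, -2, 6).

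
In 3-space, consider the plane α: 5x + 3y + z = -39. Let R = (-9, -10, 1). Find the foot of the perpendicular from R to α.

Foot = R − λn with λ = (n·R − d)/|n|² = (-74 − (-39))/35 = -1.
Foot = (-9, -10, 1) − (-1)·(5, 3, 1) = (-4, -7, 2).

(-4, -7, 2)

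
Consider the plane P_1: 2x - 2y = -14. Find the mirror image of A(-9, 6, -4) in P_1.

λ = (n·A − d)/|n|² = (-30 − (-14))/8 = -2.
Reflection = A − 2λn = (-9, 6, -4) − (-4)·(2, -2, 0) = (-1, -2, -4).

(-1, -2, -4)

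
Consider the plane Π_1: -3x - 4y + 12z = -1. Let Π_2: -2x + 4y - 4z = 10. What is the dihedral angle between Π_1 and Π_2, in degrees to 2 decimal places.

41.96

cos θ = |n₁·n₂| / (|n₁||n₂|) = |-58| / (√169 · √36).
θ = arccos(0.74359) ≈ 41.96°.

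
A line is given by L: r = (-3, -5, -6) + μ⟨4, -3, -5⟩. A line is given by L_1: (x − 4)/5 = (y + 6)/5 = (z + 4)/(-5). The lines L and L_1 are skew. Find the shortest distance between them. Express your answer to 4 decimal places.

6.6498

L_1 has direction (5, 5, -5) through (4, -6, -4).
Common perpendicular direction n = (4, -3, -5) × (5, 5, -5) = (40, -5, 35).
With w = (4, -6, -4) − (-3, -5, -6) = (7, -1, 2), w · n = 355.
Distance = |w · n| / |n| = |355| / √2850 ≈ 6.6498.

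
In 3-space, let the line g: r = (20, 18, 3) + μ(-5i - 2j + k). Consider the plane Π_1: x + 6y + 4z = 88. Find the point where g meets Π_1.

(0, 10, 7)

Substitute r = (20, 18, 3) + t(-5, -2, 1) into the plane: 140 + (-13)t = 88, so t = 4.
Intersection: (20, 18, 3) + 4·(-5, -2, 1) = (0, 10, 7).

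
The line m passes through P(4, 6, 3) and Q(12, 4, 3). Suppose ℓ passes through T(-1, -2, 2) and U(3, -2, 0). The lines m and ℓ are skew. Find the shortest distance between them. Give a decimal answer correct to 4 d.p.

8.5105

A direction vector for m is Q − P = (8, -2, 0).
A direction vector for ℓ is U − T = (4, 0, -2).
Common perpendicular direction n = (8, -2, 0) × (4, 0, -2) = (4, 16, 8).
With w = (-1, -2, 2) − (4, 6, 3) = (-5, -8, -1), w · n = -156.
Distance = |w · n| / |n| = |-156| / √336 ≈ 8.5105.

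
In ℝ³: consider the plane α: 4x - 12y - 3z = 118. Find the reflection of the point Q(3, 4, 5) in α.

(11, -20, -1)

λ = (n·Q − d)/|n|² = (-51 − 118)/169 = -1.
Reflection = Q − 2λn = (3, 4, 5) − (-2)·(4, -12, -3) = (11, -20, -1).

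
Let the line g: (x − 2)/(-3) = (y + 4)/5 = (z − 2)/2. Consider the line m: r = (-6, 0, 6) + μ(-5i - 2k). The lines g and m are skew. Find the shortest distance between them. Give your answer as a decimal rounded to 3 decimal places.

g has direction (-3, 5, 2) through (2, -4, 2).
Common perpendicular direction n = (-3, 5, 2) × (-5, 0, -2) = (-10, -16, 25).
With w = (-6, 0, 6) − (2, -4, 2) = (-8, 4, 4), w · n = 116.
Distance = |w · n| / |n| = |116| / √981 ≈ 3.704.

3.704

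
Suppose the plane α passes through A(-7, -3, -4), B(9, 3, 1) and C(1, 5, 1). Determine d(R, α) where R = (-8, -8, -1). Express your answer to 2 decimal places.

5.00

AB = (16, 6, 5), AC = (8, 8, 5); a normal to α is AB × AC = (-10, -40, 80).
Using A: α has equation -10x - 40y + 80z = -130.
n·R − d = (-10)·(-8) + (-40)·(-8) + (80)·(-1) − (-130) = 450; |n| = √8100.
Distance = |450| / √8100 = 450/√8100 ≈ 5.00.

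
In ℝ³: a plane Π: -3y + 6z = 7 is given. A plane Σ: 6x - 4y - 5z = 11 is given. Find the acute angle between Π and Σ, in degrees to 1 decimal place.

72.2

cos θ = |n₁·n₂| / (|n₁||n₂|) = |-18| / (√45 · √77).
θ = arccos(0.30579) ≈ 72.2°.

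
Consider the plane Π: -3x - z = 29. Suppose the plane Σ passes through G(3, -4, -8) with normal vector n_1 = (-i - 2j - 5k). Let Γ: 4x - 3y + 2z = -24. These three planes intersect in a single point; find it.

Σ: n_1·r = n_1·G gives -x - 2y - 5z = 45.
Solving the 3×3 linear system -3x - z = 29, -x - 2y - 5z = 45, 4x - 3y + 2z = -24 (e.g. by elimination or Cramer's rule, determinant = 46) gives (-8, -6, -5).

(-8, -6, -5)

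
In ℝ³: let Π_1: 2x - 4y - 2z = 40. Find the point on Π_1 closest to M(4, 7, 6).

Foot = M − λn with λ = (n·M − d)/|n|² = (-32 − 40)/24 = -3.
Foot = (4, 7, 6) − (-3)·(2, -4, -2) = (10, -5, 0).

(10, -5, 0)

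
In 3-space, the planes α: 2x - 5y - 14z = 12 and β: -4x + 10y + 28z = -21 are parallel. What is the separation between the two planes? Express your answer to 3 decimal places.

Rescale β by 1/(-2): 2x - 5y - 14z = 21/2. Then distance = |12 − (21/2)| / √225 ≈ 0.100.

0.100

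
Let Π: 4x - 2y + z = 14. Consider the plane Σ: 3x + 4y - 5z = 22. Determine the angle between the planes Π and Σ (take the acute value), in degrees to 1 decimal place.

88.2

cos θ = |n₁·n₂| / (|n₁||n₂|) = |-1| / (√21 · √50).
θ = arccos(0.03086) ≈ 88.2°.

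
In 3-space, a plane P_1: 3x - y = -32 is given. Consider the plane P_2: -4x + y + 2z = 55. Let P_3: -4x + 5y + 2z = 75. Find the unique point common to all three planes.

(-9, 5, 7)

Solving the 3×3 linear system 3x - y = -32, -4x + y + 2z = 55, -4x + 5y + 2z = 75 (e.g. by elimination or Cramer's rule, determinant = -24) gives (-9, 5, 7).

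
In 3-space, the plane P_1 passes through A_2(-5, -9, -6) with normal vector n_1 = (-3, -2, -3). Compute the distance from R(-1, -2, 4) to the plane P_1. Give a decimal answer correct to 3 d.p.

11.939

P_1: n_1·r = n_1·A_2 gives -3x - 2y - 3z = 51.
n·R − d = (-3)·(-1) + (-2)·(-2) + (-3)·(4) − 51 = -56; |n| = √22.
Distance = |-56| / √22 = 56/√22 ≈ 11.939.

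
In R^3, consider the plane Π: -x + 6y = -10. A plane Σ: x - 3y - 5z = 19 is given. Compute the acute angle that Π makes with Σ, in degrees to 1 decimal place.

58.1

cos θ = |n₁·n₂| / (|n₁||n₂|) = |-19| / (√37 · √35).
θ = arccos(0.52798) ≈ 58.1°.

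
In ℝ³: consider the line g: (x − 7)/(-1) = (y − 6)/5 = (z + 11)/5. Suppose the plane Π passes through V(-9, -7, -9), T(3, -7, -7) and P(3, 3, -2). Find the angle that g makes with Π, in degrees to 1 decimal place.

19.3

g has direction (-1, 5, 5) through (7, 6, -11).
VT = (12, 0, 2), VP = (12, 10, 7); a normal to Π is VT × VP = (-20, -60, 120).
Using V: Π has equation -20x - 60y + 120z = -480.
sin θ = |n·v| / (|n||v|) = |320| / (√18400 · √51) = 0.33034.
θ ≈ 19.3°.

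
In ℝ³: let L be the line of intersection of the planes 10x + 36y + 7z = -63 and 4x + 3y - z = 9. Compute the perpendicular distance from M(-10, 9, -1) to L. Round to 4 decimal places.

15.6525

Direction of L: (10, 36, 7) × (4, 3, -1) = (-57, 38, -114).
A point on L: solving the two plane equations with x = 0 gives (0, 0, -9).
Taking (0, 0, -9) on L with direction v = (-57, 38, -114): w = M − (0, 0, -9) = (-10, 9, 8), and w × v = (-1330, -1596, 133).
Distance = |w × v| / |v| = √4333805 / √17689 ≈ 15.6525.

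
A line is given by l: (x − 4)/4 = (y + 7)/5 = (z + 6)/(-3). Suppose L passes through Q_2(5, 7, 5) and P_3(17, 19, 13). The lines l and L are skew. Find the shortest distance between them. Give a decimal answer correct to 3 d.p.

9.817

l has direction (4, 5, -3) through (4, -7, -6).
A direction vector for L is P_3 − Q_2 = (12, 12, 8).
Common perpendicular direction n = (4, 5, -3) × (12, 12, 8) = (76, -68, -12).
With w = (5, 7, 5) − (4, -7, -6) = (1, 14, 11), w · n = -1008.
Distance = |w · n| / |n| = |-1008| / √10544 ≈ 9.817.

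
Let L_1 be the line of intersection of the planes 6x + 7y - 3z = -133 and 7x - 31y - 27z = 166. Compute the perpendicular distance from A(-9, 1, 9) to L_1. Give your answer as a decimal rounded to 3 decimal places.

12.525

Direction of L_1: (6, 7, -3) × (7, -31, -27) = (-282, 141, -235).
A point on L_1: solving the two plane equations with x = -9 gives (-9, -10, 3).
Taking (-9, -10, 3) on L_1 with direction v = (-282, 141, -235): w = A − (-9, -10, 3) = (0, 11, 6), and w × v = (-3431, -1692, 3102).
Distance = |w × v| / |v| = √24257029 / √154630 ≈ 12.525.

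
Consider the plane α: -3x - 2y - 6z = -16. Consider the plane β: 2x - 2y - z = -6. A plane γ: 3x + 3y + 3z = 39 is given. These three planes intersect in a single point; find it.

Solving the 3×3 linear system -3x - 2y - 6z = -16, 2x - 2y - z = -6, 3x + 3y + 3z = 39 (e.g. by elimination or Cramer's rule, determinant = -45) gives (6, 11, -4).

(6, 11, -4)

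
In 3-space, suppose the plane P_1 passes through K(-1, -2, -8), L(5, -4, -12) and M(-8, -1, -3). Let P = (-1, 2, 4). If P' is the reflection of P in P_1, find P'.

(-13, -2, -12)

KL = (6, -2, -4), KM = (-7, 1, 5); a normal to P_1 is KL × KM = (-6, -2, -8).
Using K: P_1 has equation -6x - 2y - 8z = 74.
λ = (n·P − d)/|n|² = (-30 − 74)/104 = -1.
Reflection = P − 2λn = (-1, 2, 4) − (-2)·(-6, -2, -8) = (-13, -2, -12).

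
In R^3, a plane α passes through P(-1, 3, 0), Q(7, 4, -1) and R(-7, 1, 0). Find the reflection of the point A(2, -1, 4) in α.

PQ = (8, 1, -1), PR = (-6, -2, 0); a normal to α is PQ × PR = (-2, 6, -10).
Using P: α has equation -2x + 6y - 10z = 20.
λ = (n·A − d)/|n|² = (-50 − 20)/140 = -1/2.
Reflection = A − 2λn = (2, -1, 4) − (-1)·(-2, 6, -10) = (0, 5, -6).

(0, 5, -6)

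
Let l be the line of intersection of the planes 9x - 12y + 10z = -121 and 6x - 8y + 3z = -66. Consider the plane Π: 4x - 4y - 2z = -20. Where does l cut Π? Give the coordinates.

(-1, 6, -4)

Direction of l: (9, -12, 10) × (6, -8, 3) = (44, 33, 0).
A point on l: solving the two plane equations with x = -5 gives (-5, 3, -4).
Substitute r = (-5, 3, -4) + t(44, 33, 0) into the plane: -24 + 44t = -20, so t = 1/11.
Intersection: (-5, 3, -4) + (1/11)·(44, 33, 0) = (-1, 6, -4).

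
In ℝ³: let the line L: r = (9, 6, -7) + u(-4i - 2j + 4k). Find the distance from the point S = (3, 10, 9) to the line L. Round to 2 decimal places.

11.41

Taking (9, 6, -7) on L with direction v = (-4, -2, 4): w = S − (9, 6, -7) = (-6, 4, 16), and w × v = (48, -40, 28).
Distance = |w × v| / |v| = √4688 / √36 ≈ 11.41.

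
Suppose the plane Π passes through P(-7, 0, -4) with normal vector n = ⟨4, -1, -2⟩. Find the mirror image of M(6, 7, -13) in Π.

(-18, 13, -1)

Π: n·r = n·P gives 4x - y - 2z = -20.
λ = (n·M − d)/|n|² = (43 − (-20))/21 = 3.
Reflection = M − 2λn = (6, 7, -13) − 6·(4, -1, -2) = (-18, 13, -1).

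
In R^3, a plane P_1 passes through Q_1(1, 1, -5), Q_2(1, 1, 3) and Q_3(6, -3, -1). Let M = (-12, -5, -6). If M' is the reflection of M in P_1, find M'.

(4, 15, -6)

Q_1Q_2 = (0, 0, 8), Q_1Q_3 = (5, -4, 4); a normal to P_1 is Q_1Q_2 × Q_1Q_3 = (32, 40, 0).
Using Q_1: P_1 has equation 32x + 40y = 72.
λ = (n·M − d)/|n|² = (-584 − 72)/2624 = -1/4.
Reflection = M − 2λn = (-12, -5, -6) − (-1/2)·(32, 40, 0) = (4, 15, -6).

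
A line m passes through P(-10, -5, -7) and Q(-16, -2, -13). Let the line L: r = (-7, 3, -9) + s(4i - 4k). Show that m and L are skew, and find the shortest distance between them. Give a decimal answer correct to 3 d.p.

7.778

A direction vector for m is Q − P = (-6, 3, -6).
Common perpendicular direction n = (-6, 3, -6) × (4, 0, -4) = (-12, -48, -12).
With w = (-7, 3, -9) − (-10, -5, -7) = (3, 8, -2), w · n = -396.
Since n ≠ 0 the lines are not parallel, and w · n = -396 ≠ 0 so they do not intersect; hence they are skew.
Distance = |w · n| / |n| = |-396| / √2592 ≈ 7.778.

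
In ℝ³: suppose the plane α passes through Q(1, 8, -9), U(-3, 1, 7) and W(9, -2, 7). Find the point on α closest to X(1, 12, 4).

QU = (-4, -7, 16), QW = (8, -10, 16); a normal to α is QU × QW = (48, 192, 96).
Using Q: α has equation 48x + 192y + 96z = 720.
Foot = X − λn with λ = (n·X − d)/|n|² = (2736 − 720)/48384 = 1/24.
Foot = (1, 12, 4) − (1/24)·(48, 192, 96) = (-1, 4, 0).

(-1, 4, 0)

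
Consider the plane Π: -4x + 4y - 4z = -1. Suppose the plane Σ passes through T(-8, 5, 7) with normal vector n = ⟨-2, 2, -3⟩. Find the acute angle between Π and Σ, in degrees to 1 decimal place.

Σ: n·r = n·T gives -2x + 2y - 3z = 5.
cos θ = |n₁·n₂| / (|n₁||n₂|) = |28| / (√48 · √17).
θ = arccos(0.98020) ≈ 11.4°.

11.4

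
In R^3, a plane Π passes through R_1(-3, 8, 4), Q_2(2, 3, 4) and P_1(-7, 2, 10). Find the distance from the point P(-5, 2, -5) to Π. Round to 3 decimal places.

10.522

R_1Q_2 = (5, -5, 0), R_1P_1 = (-4, -6, 6); a normal to Π is R_1Q_2 × R_1P_1 = (-30, -30, -50).
Using R_1: Π has equation -30x - 30y - 50z = -350.
n·P − d = (-30)·(-5) + (-30)·(2) + (-50)·(-5) − (-350) = 690; |n| = √4300.
Distance = |690| / √4300 = 690/√4300 ≈ 10.522.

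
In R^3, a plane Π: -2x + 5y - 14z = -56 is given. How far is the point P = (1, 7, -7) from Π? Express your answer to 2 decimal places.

n·P − d = (-2)·(1) + (5)·(7) + (-14)·(-7) − (-56) = 187; |n| = √225.
Distance = |187| / √225 = 187/√225 ≈ 12.47.

12.47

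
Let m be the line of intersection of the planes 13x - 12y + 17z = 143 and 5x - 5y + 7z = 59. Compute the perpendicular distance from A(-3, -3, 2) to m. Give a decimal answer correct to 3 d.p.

Direction of m: (13, -12, 17) × (5, -5, 7) = (1, -6, -5).
A point on m: solving the two plane equations with x = 0 gives (0, -2, 7).
Taking (0, -2, 7) on m with direction v = (1, -6, -5): w = A − (0, -2, 7) = (-3, -1, -5), and w × v = (-25, -20, 19).
Distance = |w × v| / |v| = √1386 / √62 ≈ 4.728.

4.728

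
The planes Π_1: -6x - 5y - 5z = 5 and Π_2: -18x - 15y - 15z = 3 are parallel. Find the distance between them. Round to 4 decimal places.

0.4313

Rescale Π_2 by 1/3: -6x - 5y - 5z = 1. Then distance = |5 − 1| / √86 ≈ 0.4313.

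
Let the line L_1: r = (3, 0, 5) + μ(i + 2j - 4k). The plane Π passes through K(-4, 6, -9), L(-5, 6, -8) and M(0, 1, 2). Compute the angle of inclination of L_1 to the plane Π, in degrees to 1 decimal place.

KL = (-1, 0, 1), KM = (4, -5, 11); a normal to Π is KL × KM = (5, 15, 5).
Using K: Π has equation 5x + 15y + 5z = 25.
sin θ = |n·v| / (|n||v|) = |15| / (√275 · √21) = 0.19739.
θ ≈ 11.4°.

11.4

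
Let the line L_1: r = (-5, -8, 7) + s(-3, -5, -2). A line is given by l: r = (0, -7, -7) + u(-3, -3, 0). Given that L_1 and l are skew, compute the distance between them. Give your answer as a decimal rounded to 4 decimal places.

5.7735

Common perpendicular direction n = (-3, -5, -2) × (-3, -3, 0) = (-6, 6, -6).
With w = (0, -7, -7) − (-5, -8, 7) = (5, 1, -14), w · n = 60.
Distance = |w · n| / |n| = |60| / √108 ≈ 5.7735.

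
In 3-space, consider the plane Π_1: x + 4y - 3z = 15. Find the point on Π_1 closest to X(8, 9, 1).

(7, 5, 4)

Foot = X − λn with λ = (n·X − d)/|n|² = (41 − 15)/26 = 1.
Foot = (8, 9, 1) − 1·(1, 4, -3) = (7, 5, 4).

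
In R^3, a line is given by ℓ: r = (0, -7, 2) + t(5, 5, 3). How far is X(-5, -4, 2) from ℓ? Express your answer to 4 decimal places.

5.6838

Taking (0, -7, 2) on ℓ with direction v = (5, 5, 3): w = X − (0, -7, 2) = (-5, 3, 0), and w × v = (9, 15, -40).
Distance = |w × v| / |v| = √1906 / √59 ≈ 5.6838.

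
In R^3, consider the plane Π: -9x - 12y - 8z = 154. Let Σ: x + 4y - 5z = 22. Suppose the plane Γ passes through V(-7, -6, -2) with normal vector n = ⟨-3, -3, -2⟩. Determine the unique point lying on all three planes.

Γ: n·r = n·V gives -3x - 3y - 2z = 43.
Solving the 3×3 linear system -9x - 12y - 8z = 154, x + 4y - 5z = 22, -3x - 3y - 2z = 43 (e.g. by elimination or Cramer's rule, determinant = -69) gives (-6, -3, -8).

(-6, -3, -8)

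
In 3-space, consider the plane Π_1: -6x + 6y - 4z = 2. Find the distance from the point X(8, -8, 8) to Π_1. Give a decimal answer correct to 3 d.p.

n·X − d = (-6)·(8) + (6)·(-8) + (-4)·(8) − 2 = -130; |n| = √88.
Distance = |-130| / √88 = 130/√88 ≈ 13.858.

13.858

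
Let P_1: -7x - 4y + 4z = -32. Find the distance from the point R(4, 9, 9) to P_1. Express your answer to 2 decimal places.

n·R − d = (-7)·(4) + (-4)·(9) + (4)·(9) − (-32) = 4; |n| = √81.
Distance = |4| / √81 = 4/√81 ≈ 0.44.

0.44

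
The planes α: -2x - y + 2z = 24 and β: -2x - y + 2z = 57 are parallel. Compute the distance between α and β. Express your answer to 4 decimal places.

Same normal n = (-2, -1, 2) with |n| = √9; distance = |24 − 57| / |n| = 33/√9 ≈ 11.0000.

11.0000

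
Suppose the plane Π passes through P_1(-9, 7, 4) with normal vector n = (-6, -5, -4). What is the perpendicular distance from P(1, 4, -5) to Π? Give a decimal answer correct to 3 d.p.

1.026

Π: n·r = n·P_1 gives -6x - 5y - 4z = 3.
n·P − d = (-6)·(1) + (-5)·(4) + (-4)·(-5) − 3 = -9; |n| = √77.
Distance = |-9| / √77 = 9/√77 ≈ 1.026.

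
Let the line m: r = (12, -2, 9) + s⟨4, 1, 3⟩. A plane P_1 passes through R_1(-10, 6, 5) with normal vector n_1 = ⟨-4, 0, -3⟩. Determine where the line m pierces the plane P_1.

(-4, -6, -3)

P_1: n_1·r = n_1·R_1 gives -4x - 3z = 25.
Substitute r = (12, -2, 9) + t(4, 1, 3) into the plane: -75 + (-25)t = 25, so t = -4.
Intersection: (12, -2, 9) + (-4)·(4, 1, 3) = (-4, -6, -3).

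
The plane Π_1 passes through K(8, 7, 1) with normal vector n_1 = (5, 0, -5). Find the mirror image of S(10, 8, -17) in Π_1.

Π_1: n_1·r = n_1·K gives 5x - 5z = 35.
λ = (n·S − d)/|n|² = (135 − 35)/50 = 2.
Reflection = S − 2λn = (10, 8, -17) − 4·(5, 0, -5) = (-10, 8, 3).

(-10, 8, 3)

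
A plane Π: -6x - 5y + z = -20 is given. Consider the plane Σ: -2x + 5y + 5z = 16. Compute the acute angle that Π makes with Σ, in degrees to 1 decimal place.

cos θ = |n₁·n₂| / (|n₁||n₂|) = |-8| / (√62 · √54).
θ = arccos(0.13826) ≈ 82.1°.

82.1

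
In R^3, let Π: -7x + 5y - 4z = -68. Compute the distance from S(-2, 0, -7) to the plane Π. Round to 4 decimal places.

n·S − d = (-7)·(-2) + (5)·(0) + (-4)·(-7) − (-68) = 110; |n| = √90.
Distance = |110| / √90 = 110/√90 ≈ 11.5950.

11.5950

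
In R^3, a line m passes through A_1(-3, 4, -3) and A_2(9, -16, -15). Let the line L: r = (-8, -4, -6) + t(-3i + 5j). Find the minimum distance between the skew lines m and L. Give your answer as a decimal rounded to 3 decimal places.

8.403

A direction vector for m is A_2 − A_1 = (12, -20, -12).
Common perpendicular direction n = (12, -20, -12) × (-3, 5, 0) = (60, 36, 0).
With w = (-8, -4, -6) − (-3, 4, -3) = (-5, -8, -3), w · n = -588.
Distance = |w · n| / |n| = |-588| / √4896 ≈ 8.403.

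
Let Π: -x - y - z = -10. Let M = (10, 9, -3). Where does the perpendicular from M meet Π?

(8, 7, -5)

Foot = M − λn with λ = (n·M − d)/|n|² = (-16 − (-10))/3 = -2.
Foot = (10, 9, -3) − (-2)·(-1, -1, -1) = (8, 7, -5).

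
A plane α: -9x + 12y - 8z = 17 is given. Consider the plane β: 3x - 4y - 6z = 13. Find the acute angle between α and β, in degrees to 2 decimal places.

cos θ = |n₁·n₂| / (|n₁||n₂|) = |-27| / (√289 · √61).
θ = arccos(0.20335) ≈ 78.27°.

78.27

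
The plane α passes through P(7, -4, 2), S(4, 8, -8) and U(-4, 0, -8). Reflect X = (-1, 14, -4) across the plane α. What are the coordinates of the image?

PS = (-3, 12, -10), PU = (-11, 4, -10); a normal to α is PS × PU = (-80, 80, 120).
Using P: α has equation -80x + 80y + 120z = -640.
λ = (n·X − d)/|n|² = (720 − (-640))/27200 = 1/20.
Reflection = X − 2λn = (-1, 14, -4) − (1/10)·(-80, 80, 120) = (7, 6, -16).

(7, 6, -16)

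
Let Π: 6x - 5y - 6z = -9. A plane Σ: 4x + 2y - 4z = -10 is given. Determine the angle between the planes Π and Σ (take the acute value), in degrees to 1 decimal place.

cos θ = |n₁·n₂| / (|n₁||n₂|) = |38| / (√97 · √36).
θ = arccos(0.64305) ≈ 50.0°.

50.0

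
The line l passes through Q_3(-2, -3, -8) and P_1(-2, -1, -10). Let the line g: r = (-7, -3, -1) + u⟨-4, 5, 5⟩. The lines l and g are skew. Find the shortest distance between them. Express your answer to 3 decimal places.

1.915

A direction vector for l is P_1 − Q_3 = (0, 2, -2).
Common perpendicular direction n = (0, 2, -2) × (-4, 5, 5) = (20, 8, 8).
With w = (-7, -3, -1) − (-2, -3, -8) = (-5, 0, 7), w · n = -44.
Distance = |w · n| / |n| = |-44| / √528 ≈ 1.915.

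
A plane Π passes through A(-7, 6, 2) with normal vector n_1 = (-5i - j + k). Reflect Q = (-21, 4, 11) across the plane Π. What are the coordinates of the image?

(9, 10, 5)

Π: n_1·r = n_1·A gives -5x - y + z = 31.
λ = (n·Q − d)/|n|² = (112 − 31)/27 = 3.
Reflection = Q − 2λn = (-21, 4, 11) − 6·(-5, -1, 1) = (9, 10, 5).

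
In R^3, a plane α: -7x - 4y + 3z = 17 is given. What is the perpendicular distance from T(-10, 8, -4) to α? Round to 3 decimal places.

1.046

n·T − d = (-7)·(-10) + (-4)·(8) + (3)·(-4) − 17 = 9; |n| = √74.
Distance = |9| / √74 = 9/√74 ≈ 1.046.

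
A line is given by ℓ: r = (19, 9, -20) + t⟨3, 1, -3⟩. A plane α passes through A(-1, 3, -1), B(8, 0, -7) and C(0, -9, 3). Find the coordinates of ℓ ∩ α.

AB = (9, -3, -6), AC = (1, -12, 4); a normal to α is AB × AC = (-84, -42, -105).
Using A: α has equation -84x - 42y - 105z = 63.
Substitute r = (19, 9, -20) + t(3, 1, -3) into the plane: 126 + 21t = 63, so t = -3.
Intersection: (19, 9, -20) + (-3)·(3, 1, -3) = (10, 6, -11).

(10, 6, -11)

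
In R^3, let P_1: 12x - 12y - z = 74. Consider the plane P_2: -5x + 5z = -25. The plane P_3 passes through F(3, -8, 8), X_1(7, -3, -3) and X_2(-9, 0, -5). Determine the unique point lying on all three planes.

(3, -3, -2)

FX_1 = (4, 5, -11), FX_2 = (-12, 8, -13); a normal to P_3 is FX_1 × FX_2 = (23, 184, 92).
Using F: P_3 has equation 23x + 184y + 92z = -667.
Solving the 3×3 linear system 12x - 12y - z = 74, -5x + 5z = -25, 23x + 184y + 92z = -667 (e.g. by elimination or Cramer's rule, determinant = -17020) gives (3, -3, -2).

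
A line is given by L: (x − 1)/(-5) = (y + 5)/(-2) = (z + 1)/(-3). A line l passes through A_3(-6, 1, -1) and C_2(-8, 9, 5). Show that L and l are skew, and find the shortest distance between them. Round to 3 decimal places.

L has direction (-5, -2, -3) through (1, -5, -1).
A direction vector for l is C_2 − A_3 = (-2, 8, 6).
Common perpendicular direction n = (-5, -2, -3) × (-2, 8, 6) = (12, 36, -44).
With w = (-6, 1, -1) − (1, -5, -1) = (-7, 6, 0), w · n = 132.
Since n ≠ 0 the lines are not parallel, and w · n = 132 ≠ 0 so they do not intersect; hence they are skew.
Distance = |w · n| / |n| = |132| / √3376 ≈ 2.272.

2.272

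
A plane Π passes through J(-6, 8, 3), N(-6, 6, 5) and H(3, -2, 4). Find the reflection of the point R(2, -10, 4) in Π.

JN = (0, -2, 2), JH = (9, -10, 1); a normal to Π is JN × JH = (18, 18, 18).
Using J: Π has equation 18x + 18y + 18z = 90.
λ = (n·R − d)/|n|² = (-72 − 90)/972 = -1/6.
Reflection = R − 2λn = (2, -10, 4) − (-1/3)·(18, 18, 18) = (8, -4, 10).

(8, -4, 10)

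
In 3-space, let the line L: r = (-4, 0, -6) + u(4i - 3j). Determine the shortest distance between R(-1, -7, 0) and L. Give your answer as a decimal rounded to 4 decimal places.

Taking (-4, 0, -6) on L with direction v = (4, -3, 0): w = R − (-4, 0, -6) = (3, -7, 6), and w × v = (18, 24, 19).
Distance = |w × v| / |v| = √1261 / √25 ≈ 7.1021.

7.1021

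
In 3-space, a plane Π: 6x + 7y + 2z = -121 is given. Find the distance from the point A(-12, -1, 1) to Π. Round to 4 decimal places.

4.6640

n·A − d = (6)·(-12) + (7)·(-1) + (2)·(1) − (-121) = 44; |n| = √89.
Distance = |44| / √89 = 44/√89 ≈ 4.6640.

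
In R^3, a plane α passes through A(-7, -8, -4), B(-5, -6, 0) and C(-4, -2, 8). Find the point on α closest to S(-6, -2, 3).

(-6, -4, 4)

AB = (2, 2, 4), AC = (3, 6, 12); a normal to α is AB × AC = (0, -12, 6).
Using A: α has equation -12y + 6z = 72.
Foot = S − λn with λ = (n·S − d)/|n|² = (42 − 72)/180 = -1/6.
Foot = (-6, -2, 3) − (-1/6)·(0, -12, 6) = (-6, -4, 4).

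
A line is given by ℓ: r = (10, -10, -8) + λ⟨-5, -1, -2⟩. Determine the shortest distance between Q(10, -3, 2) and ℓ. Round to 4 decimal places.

11.1669

Taking (10, -10, -8) on ℓ with direction v = (-5, -1, -2): w = Q − (10, -10, -8) = (0, 7, 10), and w × v = (-4, -50, 35).
Distance = |w × v| / |v| = √3741 / √30 ≈ 11.1669.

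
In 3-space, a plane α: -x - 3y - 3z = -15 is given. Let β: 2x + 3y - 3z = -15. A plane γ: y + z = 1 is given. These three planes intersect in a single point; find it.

Solving the 3×3 linear system -x - 3y - 3z = -15, 2x + 3y - 3z = -15, y + z = 1 (e.g. by elimination or Cramer's rule, determinant = -6) gives (12, -6, 7).

(12, -6, 7)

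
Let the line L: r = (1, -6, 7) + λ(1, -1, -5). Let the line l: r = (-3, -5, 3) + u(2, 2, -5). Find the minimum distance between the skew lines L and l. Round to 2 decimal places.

4.97

Common perpendicular direction n = (1, -1, -5) × (2, 2, -5) = (15, -5, 4).
With w = (-3, -5, 3) − (1, -6, 7) = (-4, 1, -4), w · n = -81.
Distance = |w · n| / |n| = |-81| / √266 ≈ 4.97.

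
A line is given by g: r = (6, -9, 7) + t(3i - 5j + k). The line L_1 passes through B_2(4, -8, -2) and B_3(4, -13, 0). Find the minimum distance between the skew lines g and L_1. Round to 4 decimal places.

A direction vector for L_1 is B_3 − B_2 = (0, -5, 2).
Common perpendicular direction n = (3, -5, 1) × (0, -5, 2) = (-5, -6, -15).
With w = (4, -8, -2) − (6, -9, 7) = (-2, 1, -9), w · n = 139.
Distance = |w · n| / |n| = |139| / √286 ≈ 8.2192.

8.2192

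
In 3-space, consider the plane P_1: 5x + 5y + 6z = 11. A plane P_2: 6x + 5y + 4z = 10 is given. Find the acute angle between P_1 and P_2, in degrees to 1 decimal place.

cos θ = |n₁·n₂| / (|n₁||n₂|) = |79| / (√86 · √77).
θ = arccos(0.97081) ≈ 13.9°.

13.9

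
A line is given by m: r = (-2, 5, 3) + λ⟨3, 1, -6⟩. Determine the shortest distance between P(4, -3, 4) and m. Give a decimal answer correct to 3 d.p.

10.033

Taking (-2, 5, 3) on m with direction v = (3, 1, -6): w = P − (-2, 5, 3) = (6, -8, 1), and w × v = (47, 39, 30).
Distance = |w × v| / |v| = √4630 / √46 ≈ 10.033.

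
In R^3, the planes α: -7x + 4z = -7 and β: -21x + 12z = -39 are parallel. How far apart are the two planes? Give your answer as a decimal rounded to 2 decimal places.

Rescale β by 1/3: -7x + 4z = -13. Then distance = |-7 − (-13)| / √65 ≈ 0.74.

0.74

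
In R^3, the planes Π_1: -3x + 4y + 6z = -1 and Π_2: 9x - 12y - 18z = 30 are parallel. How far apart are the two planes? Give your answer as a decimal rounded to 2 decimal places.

Rescale Π_2 by 1/(-3): -3x + 4y + 6z = -10. Then distance = |-1 − (-10)| / √61 ≈ 1.15.

1.15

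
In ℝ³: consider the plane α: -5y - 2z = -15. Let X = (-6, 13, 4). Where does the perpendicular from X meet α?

Foot = X − λn with λ = (n·X − d)/|n|² = (-73 − (-15))/29 = -2.
Foot = (-6, 13, 4) − (-2)·(0, -5, -2) = (-6, 3, 0).

(-6, 3, 0)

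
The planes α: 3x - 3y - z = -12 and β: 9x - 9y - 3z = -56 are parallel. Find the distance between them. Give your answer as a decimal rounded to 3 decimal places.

Rescale β by 1/3: 3x - 3y - z = -56/3. Then distance = |-12 − (-56/3)| / √19 ≈ 1.529.

1.529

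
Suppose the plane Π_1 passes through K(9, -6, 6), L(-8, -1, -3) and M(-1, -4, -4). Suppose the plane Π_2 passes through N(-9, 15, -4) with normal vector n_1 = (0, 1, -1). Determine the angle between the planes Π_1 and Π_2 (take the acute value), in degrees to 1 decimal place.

KL = (-17, 5, -9), KM = (-10, 2, -10); a normal to Π_1 is KL × KM = (-32, -80, 16).
Using K: Π_1 has equation -32x - 80y + 16z = 288.
Π_2: n_1·r = n_1·N gives y - z = 19.
cos θ = |n₁·n₂| / (|n₁||n₂|) = |-96| / (√7680 · √2).
θ = arccos(0.77460) ≈ 39.2°.

39.2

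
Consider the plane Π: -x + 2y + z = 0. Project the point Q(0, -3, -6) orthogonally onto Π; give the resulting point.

Foot = Q − λn with λ = (n·Q − d)/|n|² = (-12 − 0)/6 = -2.
Foot = (0, -3, -6) − (-2)·(-1, 2, 1) = (-2, 1, -4).

(-2, 1, -4)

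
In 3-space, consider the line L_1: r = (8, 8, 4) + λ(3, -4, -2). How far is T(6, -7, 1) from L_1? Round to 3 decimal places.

Taking (8, 8, 4) on L_1 with direction v = (3, -4, -2): w = T − (8, 8, 4) = (-2, -15, -3), and w × v = (18, -13, 53).
Distance = |w × v| / |v| = √3302 / √29 ≈ 10.671.

10.671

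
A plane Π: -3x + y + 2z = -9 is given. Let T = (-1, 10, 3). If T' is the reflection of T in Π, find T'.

(11, 6, -5)

λ = (n·T − d)/|n|² = (19 − (-9))/14 = 2.
Reflection = T − 2λn = (-1, 10, 3) − 4·(-3, 1, 2) = (11, 6, -5).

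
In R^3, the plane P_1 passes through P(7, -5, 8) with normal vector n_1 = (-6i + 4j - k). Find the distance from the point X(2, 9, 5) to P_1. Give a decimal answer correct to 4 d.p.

12.2251

P_1: n_1·r = n_1·P gives -6x + 4y - z = -70.
n·X − d = (-6)·(2) + (4)·(9) + (-1)·(5) − (-70) = 89; |n| = √53.
Distance = |89| / √53 = 89/√53 ≈ 12.2251.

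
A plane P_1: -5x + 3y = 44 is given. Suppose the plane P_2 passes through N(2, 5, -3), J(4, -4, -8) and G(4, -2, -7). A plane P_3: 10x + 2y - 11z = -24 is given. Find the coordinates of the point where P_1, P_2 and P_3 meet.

NJ = (2, -9, -5), NG = (2, -7, -4); a normal to P_2 is NJ × NG = (1, -2, 4).
Using N: P_2 has equation x - 2y + 4z = -20.
Solving the 3×3 linear system -5x + 3y = 44, x - 2y + 4z = -20, 10x + 2y - 11z = -24 (e.g. by elimination or Cramer's rule, determinant = 83) gives (-4, 8, 0).

(-4, 8, 0)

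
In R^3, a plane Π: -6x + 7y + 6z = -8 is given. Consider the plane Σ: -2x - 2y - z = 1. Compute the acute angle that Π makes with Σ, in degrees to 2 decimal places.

75.97

cos θ = |n₁·n₂| / (|n₁||n₂|) = |-8| / (√121 · √9).
θ = arccos(0.24242) ≈ 75.97°.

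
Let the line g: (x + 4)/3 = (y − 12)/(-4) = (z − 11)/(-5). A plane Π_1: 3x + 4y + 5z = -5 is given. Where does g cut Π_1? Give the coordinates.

g has direction (3, -4, -5) through (-4, 12, 11).
Substitute r = (-4, 12, 11) + t(3, -4, -5) into the plane: 91 + (-32)t = -5, so t = 3.
Intersection: (-4, 12, 11) + 3·(3, -4, -5) = (5, 0, -4).

(5, 0, -4)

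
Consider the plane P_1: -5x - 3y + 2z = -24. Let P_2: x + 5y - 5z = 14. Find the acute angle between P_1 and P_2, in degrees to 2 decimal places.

47.04

cos θ = |n₁·n₂| / (|n₁||n₂|) = |-30| / (√38 · √51).
θ = arccos(0.68147) ≈ 47.04°.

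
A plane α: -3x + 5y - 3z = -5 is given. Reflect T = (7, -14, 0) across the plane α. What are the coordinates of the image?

(-5, 6, -12)

λ = (n·T − d)/|n|² = (-91 − (-5))/43 = -2.
Reflection = T − 2λn = (7, -14, 0) − (-4)·(-3, 5, -3) = (-5, 6, -12).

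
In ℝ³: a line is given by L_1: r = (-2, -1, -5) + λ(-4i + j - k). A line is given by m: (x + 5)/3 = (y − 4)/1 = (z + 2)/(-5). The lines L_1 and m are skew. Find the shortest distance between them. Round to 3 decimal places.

5.088

m has direction (3, 1, -5) through (-5, 4, -2).
Common perpendicular direction n = (-4, 1, -1) × (3, 1, -5) = (-4, -23, -7).
With w = (-5, 4, -2) − (-2, -1, -5) = (-3, 5, 3), w · n = -124.
Distance = |w · n| / |n| = |-124| / √594 ≈ 5.088.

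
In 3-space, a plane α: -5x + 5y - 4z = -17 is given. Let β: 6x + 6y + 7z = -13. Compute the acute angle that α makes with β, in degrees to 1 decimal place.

71.7

cos θ = |n₁·n₂| / (|n₁||n₂|) = |-28| / (√66 · √121).
θ = arccos(0.31332) ≈ 71.7°.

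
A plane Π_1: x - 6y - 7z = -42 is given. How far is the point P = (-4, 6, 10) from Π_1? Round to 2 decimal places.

n·P − d = (1)·(-4) + (-6)·(6) + (-7)·(10) − (-42) = -68; |n| = √86.
Distance = |-68| / √86 = 68/√86 ≈ 7.33.

7.33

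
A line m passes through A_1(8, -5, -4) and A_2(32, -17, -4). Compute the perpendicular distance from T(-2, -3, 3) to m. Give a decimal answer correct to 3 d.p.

7.497

A direction vector for m is A_2 − A_1 = (24, -12, 0).
Taking (8, -5, -4) on m with direction v = (24, -12, 0): w = T − (8, -5, -4) = (-10, 2, 7), and w × v = (84, 168, 72).
Distance = |w × v| / |v| = √40464 / √720 ≈ 7.497.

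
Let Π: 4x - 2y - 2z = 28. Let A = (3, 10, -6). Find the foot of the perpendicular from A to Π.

Foot = A − λn with λ = (n·A − d)/|n|² = (4 − 28)/24 = -1.
Foot = (3, 10, -6) − (-1)·(4, -2, -2) = (7, 8, -8).

(7, 8, -8)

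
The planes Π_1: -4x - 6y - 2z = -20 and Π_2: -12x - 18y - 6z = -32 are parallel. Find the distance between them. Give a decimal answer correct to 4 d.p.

Rescale Π_2 by 1/3: -4x - 6y - 2z = -32/3. Then distance = |-20 − (-32/3)| / √56 ≈ 1.2472.

1.2472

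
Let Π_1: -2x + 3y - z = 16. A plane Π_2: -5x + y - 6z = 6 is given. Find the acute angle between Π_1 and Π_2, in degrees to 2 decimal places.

cos θ = |n₁·n₂| / (|n₁||n₂|) = |19| / (√14 · √62).
θ = arccos(0.64490) ≈ 49.84°.

49.84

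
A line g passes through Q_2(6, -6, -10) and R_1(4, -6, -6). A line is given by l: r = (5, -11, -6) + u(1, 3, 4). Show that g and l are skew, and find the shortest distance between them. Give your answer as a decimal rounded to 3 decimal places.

A direction vector for g is R_1 − Q_2 = (-2, 0, 4).
Common perpendicular direction n = (-2, 0, 4) × (1, 3, 4) = (-12, 12, -6).
With w = (5, -11, -6) − (6, -6, -10) = (-1, -5, 4), w · n = -72.
Since n ≠ 0 the lines are not parallel, and w · n = -72 ≠ 0 so they do not intersect; hence they are skew.
Distance = |w · n| / |n| = |-72| / √324 ≈ 4.000.

4.000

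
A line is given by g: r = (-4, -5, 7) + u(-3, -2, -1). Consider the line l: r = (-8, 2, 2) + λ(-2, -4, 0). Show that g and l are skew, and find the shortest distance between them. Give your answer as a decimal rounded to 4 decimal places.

Common perpendicular direction n = (-3, -2, -1) × (-2, -4, 0) = (-4, 2, 8).
With w = (-8, 2, 2) − (-4, -5, 7) = (-4, 7, -5), w · n = -10.
Since n ≠ 0 the lines are not parallel, and w · n = -10 ≠ 0 so they do not intersect; hence they are skew.
Distance = |w · n| / |n| = |-10| / √84 ≈ 1.0911.

1.0911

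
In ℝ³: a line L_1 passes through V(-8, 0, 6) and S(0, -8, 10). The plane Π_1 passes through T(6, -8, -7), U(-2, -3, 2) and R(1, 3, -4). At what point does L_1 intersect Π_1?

(-6, -2, 7)

A direction vector for L_1 is S − V = (8, -8, 4).
TU = (-8, 5, 9), TR = (-5, 11, 3); a normal to Π_1 is TU × TR = (-84, -21, -63).
Using T: Π_1 has equation -84x - 21y - 63z = 105.
Substitute r = (-8, 0, 6) + t(8, -8, 4) into the plane: 294 + (-756)t = 105, so t = 1/4.
Intersection: (-8, 0, 6) + (1/4)·(8, -8, 4) = (-6, -2, 7).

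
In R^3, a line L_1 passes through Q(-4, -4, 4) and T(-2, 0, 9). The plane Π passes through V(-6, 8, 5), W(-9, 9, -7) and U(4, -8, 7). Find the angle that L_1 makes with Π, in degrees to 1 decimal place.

A direction vector for L_1 is T − Q = (2, 4, 5).
VW = (-3, 1, -12), VU = (10, -16, 2); a normal to Π is VW × VU = (-190, -114, 38).
Using V: Π has equation -190x - 114y + 38z = 418.
sin θ = |n·v| / (|n||v|) = |-646| / (√50540 · √45) = 0.42836.
θ ≈ 25.4°.

25.4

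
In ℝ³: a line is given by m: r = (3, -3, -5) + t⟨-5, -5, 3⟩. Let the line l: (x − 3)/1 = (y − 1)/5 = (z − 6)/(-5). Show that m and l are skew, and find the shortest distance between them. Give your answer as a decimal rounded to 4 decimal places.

l has direction (1, 5, -5) through (3, 1, 6).
Common perpendicular direction n = (-5, -5, 3) × (1, 5, -5) = (10, -22, -20).
With w = (3, 1, 6) − (3, -3, -5) = (0, 4, 11), w · n = -308.
Since n ≠ 0 the lines are not parallel, and w · n = -308 ≠ 0 so they do not intersect; hence they are skew.
Distance = |w · n| / |n| = |-308| / √984 ≈ 9.8187.

9.8187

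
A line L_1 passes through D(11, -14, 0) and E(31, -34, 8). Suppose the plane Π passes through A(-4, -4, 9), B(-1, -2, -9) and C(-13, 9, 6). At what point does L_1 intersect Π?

(-4, 1, -6)

A direction vector for L_1 is E − D = (20, -20, 8).
AB = (3, 2, -18), AC = (-9, 13, -3); a normal to Π is AB × AC = (228, 171, 57).
Using A: Π has equation 228x + 171y + 57z = -1083.
Substitute r = (11, -14, 0) + t(20, -20, 8) into the plane: 114 + 1596t = -1083, so t = -3/4.
Intersection: (11, -14, 0) + (-3/4)·(20, -20, 8) = (-4, 1, -6).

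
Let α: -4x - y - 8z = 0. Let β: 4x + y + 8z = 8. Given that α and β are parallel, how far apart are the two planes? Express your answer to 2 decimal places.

Rescale β by 1/(-1): -4x - y - 8z = -8. Then distance = |0 − (-8)| / √81 ≈ 0.89.

0.89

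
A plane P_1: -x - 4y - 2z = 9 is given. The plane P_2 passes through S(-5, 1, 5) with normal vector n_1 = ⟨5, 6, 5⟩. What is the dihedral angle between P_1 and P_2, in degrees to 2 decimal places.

23.41

P_2: n_1·r = n_1·S gives 5x + 6y + 5z = 6.
cos θ = |n₁·n₂| / (|n₁||n₂|) = |-39| / (√21 · √86).
θ = arccos(0.91771) ≈ 23.41°.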